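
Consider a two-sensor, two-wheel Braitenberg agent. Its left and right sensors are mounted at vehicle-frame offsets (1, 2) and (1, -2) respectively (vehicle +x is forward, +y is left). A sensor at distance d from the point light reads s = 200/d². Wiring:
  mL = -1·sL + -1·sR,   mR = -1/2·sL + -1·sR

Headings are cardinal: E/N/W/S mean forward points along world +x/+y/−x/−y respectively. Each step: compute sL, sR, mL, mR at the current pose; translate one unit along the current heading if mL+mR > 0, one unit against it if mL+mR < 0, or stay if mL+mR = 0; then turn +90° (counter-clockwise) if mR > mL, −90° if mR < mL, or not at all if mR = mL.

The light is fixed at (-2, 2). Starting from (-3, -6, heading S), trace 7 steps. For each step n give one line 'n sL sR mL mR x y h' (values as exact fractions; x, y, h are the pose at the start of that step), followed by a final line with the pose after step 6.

0 100/41 20/9 -1720/369 -1270/369 -3 -6 S
1 8 200/81 -848/81 -524/81 -3 -5 E
2 50/13 50/9 -1100/117 -875/117 -4 -5 N
3 200/109 40/9 -6160/981 -5260/981 -4 -6 W
4 100/41 20/9 -1720/369 -1270/369 -3 -6 S
5 8 200/81 -848/81 -524/81 -3 -5 E
6 50/13 50/9 -1100/117 -875/117 -4 -5 N
final -4 -6 W

n=0: pose=(-3,-6,S); sL=100/41, sR=20/9; mL=-1720/369, mR=-1270/369; mL+mR=-2990/369 → advance -1; mR−mL=50/41 → turn +1·90°
n=1: pose=(-3,-5,E); sL=8, sR=200/81; mL=-848/81, mR=-524/81; mL+mR=-1372/81 → advance -1; mR−mL=4 → turn +1·90°
n=2: pose=(-4,-5,N); sL=50/13, sR=50/9; mL=-1100/117, mR=-875/117; mL+mR=-1975/117 → advance -1; mR−mL=25/13 → turn +1·90°
n=3: pose=(-4,-6,W); sL=200/109, sR=40/9; mL=-6160/981, mR=-5260/981; mL+mR=-11420/981 → advance -1; mR−mL=100/109 → turn +1·90°
n=4: pose=(-3,-6,S); sL=100/41, sR=20/9; mL=-1720/369, mR=-1270/369; mL+mR=-2990/369 → advance -1; mR−mL=50/41 → turn +1·90°
n=5: pose=(-3,-5,E); sL=8, sR=200/81; mL=-848/81, mR=-524/81; mL+mR=-1372/81 → advance -1; mR−mL=4 → turn +1·90°
n=6: pose=(-4,-5,N); sL=50/13, sR=50/9; mL=-1100/117, mR=-875/117; mL+mR=-1975/117 → advance -1; mR−mL=25/13 → turn +1·90°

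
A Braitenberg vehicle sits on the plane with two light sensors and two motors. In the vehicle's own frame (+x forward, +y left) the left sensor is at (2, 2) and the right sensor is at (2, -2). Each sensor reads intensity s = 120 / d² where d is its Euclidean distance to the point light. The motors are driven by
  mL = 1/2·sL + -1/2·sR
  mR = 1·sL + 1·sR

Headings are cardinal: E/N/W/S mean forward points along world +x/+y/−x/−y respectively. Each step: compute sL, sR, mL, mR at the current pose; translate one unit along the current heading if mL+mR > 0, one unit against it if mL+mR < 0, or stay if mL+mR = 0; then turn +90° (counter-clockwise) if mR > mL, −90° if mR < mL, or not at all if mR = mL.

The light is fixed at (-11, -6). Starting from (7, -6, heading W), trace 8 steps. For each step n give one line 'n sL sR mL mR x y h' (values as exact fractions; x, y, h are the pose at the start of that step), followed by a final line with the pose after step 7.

0 6/13 6/13 0 12/13 7 -6 W
1 24/73 120/229 -1632/16717 14256/16717 6 -6 S
2 60/181 12/37 24/6697 4392/6697 6 -7 E
3 120/257 120/401 8640/103057 78960/103057 7 -7 N
4 6/13 6/13 0 12/13 7 -6 W
5 24/73 120/229 -1632/16717 14256/16717 6 -6 S
6 60/181 12/37 24/6697 4392/6697 6 -7 E
7 120/257 120/401 8640/103057 78960/103057 7 -7 N
final 7 -6 W

n=0: pose=(7,-6,W); sL=6/13, sR=6/13; mL=0, mR=12/13; mL+mR=12/13 → advance +1; mR−mL=12/13 → turn +1·90°
n=1: pose=(6,-6,S); sL=24/73, sR=120/229; mL=-1632/16717, mR=14256/16717; mL+mR=12624/16717 → advance +1; mR−mL=15888/16717 → turn +1·90°
n=2: pose=(6,-7,E); sL=60/181, sR=12/37; mL=24/6697, mR=4392/6697; mL+mR=4416/6697 → advance +1; mR−mL=4368/6697 → turn +1·90°
n=3: pose=(7,-7,N); sL=120/257, sR=120/401; mL=8640/103057, mR=78960/103057; mL+mR=87600/103057 → advance +1; mR−mL=70320/103057 → turn +1·90°
n=4: pose=(7,-6,W); sL=6/13, sR=6/13; mL=0, mR=12/13; mL+mR=12/13 → advance +1; mR−mL=12/13 → turn +1·90°
n=5: pose=(6,-6,S); sL=24/73, sR=120/229; mL=-1632/16717, mR=14256/16717; mL+mR=12624/16717 → advance +1; mR−mL=15888/16717 → turn +1·90°
n=6: pose=(6,-7,E); sL=60/181, sR=12/37; mL=24/6697, mR=4392/6697; mL+mR=4416/6697 → advance +1; mR−mL=4368/6697 → turn +1·90°
n=7: pose=(7,-7,N); sL=120/257, sR=120/401; mL=8640/103057, mR=78960/103057; mL+mR=87600/103057 → advance +1; mR−mL=70320/103057 → turn +1·90°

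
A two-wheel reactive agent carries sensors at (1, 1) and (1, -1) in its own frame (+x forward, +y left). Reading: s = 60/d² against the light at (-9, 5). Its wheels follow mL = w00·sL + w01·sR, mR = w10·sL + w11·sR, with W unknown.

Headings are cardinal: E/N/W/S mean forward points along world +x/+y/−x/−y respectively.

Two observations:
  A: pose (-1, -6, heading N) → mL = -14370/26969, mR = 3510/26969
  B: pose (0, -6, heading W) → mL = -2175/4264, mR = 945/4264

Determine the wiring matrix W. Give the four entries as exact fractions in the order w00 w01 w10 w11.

obs A: pose=(-1,-6,N) → sL=60/149, sR=60/181, mL=-14370/26969, mR=3510/26969
obs B: pose=(0,-6,W) → sL=15/52, sR=15/41, mL=-2175/4264, mR=945/4264
sensor matrix S = [[60/149, 60/181], [15/52, 15/41]]; det S = 743175/14374477
solve [mL_A; mL_B] = S·[w00; w01] and [mR_A; mR_B] = S·[w10; w11]:
  w00 = -1/2, w01 = -1, w10 = -1/2, w11 = 1

-1/2 -1 -1/2 1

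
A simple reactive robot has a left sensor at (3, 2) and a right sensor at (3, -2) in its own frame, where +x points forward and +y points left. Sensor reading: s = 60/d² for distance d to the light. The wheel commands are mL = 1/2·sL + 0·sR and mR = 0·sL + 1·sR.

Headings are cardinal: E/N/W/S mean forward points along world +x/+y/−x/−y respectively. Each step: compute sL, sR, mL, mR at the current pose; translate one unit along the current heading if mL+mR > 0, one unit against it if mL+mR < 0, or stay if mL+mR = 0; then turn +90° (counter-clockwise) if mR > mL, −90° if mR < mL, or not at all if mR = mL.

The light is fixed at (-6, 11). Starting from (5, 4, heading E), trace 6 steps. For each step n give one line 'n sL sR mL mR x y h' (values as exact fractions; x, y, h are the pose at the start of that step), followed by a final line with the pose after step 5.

n=0: pose=(5,4,E); sL=60/221, sR=60/277; mL=30/221, mR=60/277; mL+mR=21570/61217 → advance +1; mR−mL=4950/61217 → turn +1·90°
n=1: pose=(6,4,N); sL=15/29, sR=15/53; mL=15/58, mR=15/53; mL+mR=1665/3074 → advance +1; mR−mL=75/3074 → turn +1·90°
n=2: pose=(6,5,W); sL=12/29, sR=60/97; mL=6/29, mR=60/97; mL+mR=2322/2813 → advance +1; mR−mL=1158/2813 → turn +1·90°
n=3: pose=(5,5,S); sL=6/25, sR=10/27; mL=3/25, mR=10/27; mL+mR=331/675 → advance +1; mR−mL=169/675 → turn +1·90°
n=4: pose=(5,4,E); sL=60/221, sR=60/277; mL=30/221, mR=60/277; mL+mR=21570/61217 → advance +1; mR−mL=4950/61217 → turn +1·90°
n=5: pose=(6,4,N); sL=15/29, sR=15/53; mL=15/58, mR=15/53; mL+mR=1665/3074 → advance +1; mR−mL=75/3074 → turn +1·90°

0 60/221 60/277 30/221 60/277 5 4 E
1 15/29 15/53 15/58 15/53 6 4 N
2 12/29 60/97 6/29 60/97 6 5 W
3 6/25 10/27 3/25 10/27 5 5 S
4 60/221 60/277 30/221 60/277 5 4 E
5 15/29 15/53 15/58 15/53 6 4 N
final 6 5 W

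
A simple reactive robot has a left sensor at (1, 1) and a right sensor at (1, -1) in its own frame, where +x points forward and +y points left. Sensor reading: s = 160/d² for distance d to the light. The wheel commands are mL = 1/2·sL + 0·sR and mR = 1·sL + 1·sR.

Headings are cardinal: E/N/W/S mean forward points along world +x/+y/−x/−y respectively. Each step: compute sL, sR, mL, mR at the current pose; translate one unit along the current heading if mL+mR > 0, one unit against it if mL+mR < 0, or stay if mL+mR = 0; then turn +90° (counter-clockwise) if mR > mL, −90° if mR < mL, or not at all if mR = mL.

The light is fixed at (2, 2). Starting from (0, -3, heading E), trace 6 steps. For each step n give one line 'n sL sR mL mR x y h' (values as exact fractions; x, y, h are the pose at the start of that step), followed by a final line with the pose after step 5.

n=0: pose=(0,-3,E); sL=160/17, sR=160/37; mL=80/17, mR=8640/629; mL+mR=11600/629 → advance +1; mR−mL=5680/629 → turn +1·90°
n=1: pose=(1,-3,N); sL=8, sR=10; mL=4, mR=18; mL+mR=22 → advance +1; mR−mL=14 → turn +1·90°
n=2: pose=(1,-2,W); sL=160/29, sR=160/13; mL=80/29, mR=6720/377; mL+mR=7760/377 → advance +1; mR−mL=5680/377 → turn +1·90°
n=3: pose=(0,-2,S); sL=80/13, sR=80/17; mL=40/13, mR=2400/221; mL+mR=3080/221 → advance +1; mR−mL=1720/221 → turn +1·90°
n=4: pose=(0,-3,E); sL=160/17, sR=160/37; mL=80/17, mR=8640/629; mL+mR=11600/629 → advance +1; mR−mL=5680/629 → turn +1·90°
n=5: pose=(1,-3,N); sL=8, sR=10; mL=4, mR=18; mL+mR=22 → advance +1; mR−mL=14 → turn +1·90°

0 160/17 160/37 80/17 8640/629 0 -3 E
1 8 10 4 18 1 -3 N
2 160/29 160/13 80/29 6720/377 1 -2 W
3 80/13 80/17 40/13 2400/221 0 -2 S
4 160/17 160/37 80/17 8640/629 0 -3 E
5 8 10 4 18 1 -3 N
final 1 -2 W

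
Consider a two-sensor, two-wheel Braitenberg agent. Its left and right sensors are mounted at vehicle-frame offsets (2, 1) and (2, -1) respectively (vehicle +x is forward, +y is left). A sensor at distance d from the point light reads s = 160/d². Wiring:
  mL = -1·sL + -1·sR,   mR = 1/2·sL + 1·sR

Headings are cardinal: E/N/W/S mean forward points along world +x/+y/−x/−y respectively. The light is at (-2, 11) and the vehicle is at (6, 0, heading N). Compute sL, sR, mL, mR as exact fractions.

16/13 80/81 -2336/1053 1688/1053

left sensor world pos  = (5, 2); dL² = 130
right sensor world pos = (7, 2); dR² = 162
sL = 160/130 = 16/13
sR = 160/162 = 80/81
mL = -1·sL + -1·sR = -2336/1053
mR = 1/2·sL + 1·sR = 1688/1053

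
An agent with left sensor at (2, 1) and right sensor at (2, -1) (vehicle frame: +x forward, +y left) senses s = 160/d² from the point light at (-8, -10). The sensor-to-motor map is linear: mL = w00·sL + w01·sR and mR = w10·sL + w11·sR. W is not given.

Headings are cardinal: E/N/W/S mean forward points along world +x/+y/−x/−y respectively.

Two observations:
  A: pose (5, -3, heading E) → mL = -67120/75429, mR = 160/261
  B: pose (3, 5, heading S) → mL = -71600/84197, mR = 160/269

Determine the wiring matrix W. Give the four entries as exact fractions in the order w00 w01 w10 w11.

-1/2 -1 0 1

obs A: pose=(5,-3,E) → sL=160/289, sR=160/261, mL=-67120/75429, mR=160/261
obs B: pose=(3,5,S) → sL=160/313, sR=160/269, mL=-71600/84197, mR=160/269
sensor matrix S = [[160/289, 160/261], [160/313, 160/269]]; det S = 101171200/6350895513
solve [mL_A; mL_B] = S·[w00; w01] and [mR_A; mR_B] = S·[w10; w11]:
  w00 = -1/2, w01 = -1, w10 = 0, w11 = 1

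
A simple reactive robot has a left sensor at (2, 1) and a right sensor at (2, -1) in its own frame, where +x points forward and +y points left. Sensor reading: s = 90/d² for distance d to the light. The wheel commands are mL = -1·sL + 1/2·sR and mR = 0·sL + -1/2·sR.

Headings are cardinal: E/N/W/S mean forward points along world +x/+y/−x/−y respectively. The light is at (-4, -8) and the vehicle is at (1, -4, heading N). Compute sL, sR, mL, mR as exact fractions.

45/26 5/4 -115/104 -5/8

left sensor world pos  = (0, -2); dL² = 52
right sensor world pos = (2, -2); dR² = 72
sL = 90/52 = 45/26
sR = 90/72 = 5/4
mL = -1·sL + 1/2·sR = -115/104
mR = 0·sL + -1/2·sR = -5/8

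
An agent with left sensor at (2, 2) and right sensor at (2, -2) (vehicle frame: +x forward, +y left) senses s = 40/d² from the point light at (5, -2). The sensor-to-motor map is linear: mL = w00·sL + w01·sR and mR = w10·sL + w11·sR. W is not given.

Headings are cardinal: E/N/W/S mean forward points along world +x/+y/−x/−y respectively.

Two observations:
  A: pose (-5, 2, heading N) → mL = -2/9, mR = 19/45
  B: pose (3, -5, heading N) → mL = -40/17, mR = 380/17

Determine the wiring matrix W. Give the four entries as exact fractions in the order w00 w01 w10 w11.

obs A: pose=(-5,2,N) → sL=2/9, sR=2/5, mL=-2/9, mR=19/45
obs B: pose=(3,-5,N) → sL=40/17, sR=40, mL=-40/17, mR=380/17
sensor matrix S = [[2/9, 2/5], [40/17, 40]]; det S = 1216/153
solve [mL_A; mL_B] = S·[w00; w01] and [mR_A; mR_B] = S·[w10; w11]:
  w00 = -1, w01 = 0, w10 = 1, w11 = 1/2

-1 0 1 1/2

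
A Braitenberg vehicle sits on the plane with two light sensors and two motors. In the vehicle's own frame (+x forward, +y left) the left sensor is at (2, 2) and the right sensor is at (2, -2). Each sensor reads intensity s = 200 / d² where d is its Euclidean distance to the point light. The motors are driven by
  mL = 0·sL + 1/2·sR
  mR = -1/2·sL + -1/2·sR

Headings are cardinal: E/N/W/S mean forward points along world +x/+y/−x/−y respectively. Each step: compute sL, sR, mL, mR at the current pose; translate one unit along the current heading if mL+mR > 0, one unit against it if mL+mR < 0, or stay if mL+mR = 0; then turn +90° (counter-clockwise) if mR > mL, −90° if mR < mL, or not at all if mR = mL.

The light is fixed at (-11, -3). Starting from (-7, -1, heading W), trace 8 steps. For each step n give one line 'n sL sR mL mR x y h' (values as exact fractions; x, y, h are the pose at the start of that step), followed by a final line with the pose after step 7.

n=0: pose=(-7,-1,W); sL=50, sR=10; mL=5, mR=-30; mL+mR=-25 → advance -1; mR−mL=-35 → turn -1·90°
n=1: pose=(-6,-1,N); sL=8, sR=40/13; mL=20/13, mR=-72/13; mL+mR=-4 → advance -1; mR−mL=-92/13 → turn -1·90°
n=2: pose=(-6,-2,E); sL=100/29, sR=4; mL=2, mR=-108/29; mL+mR=-50/29 → advance -1; mR−mL=-166/29 → turn -1·90°
n=3: pose=(-7,-2,S); sL=200/37, sR=40; mL=20, mR=-840/37; mL+mR=-100/37 → advance -1; mR−mL=-1580/37 → turn -1·90°
n=4: pose=(-7,-1,W); sL=50, sR=10; mL=5, mR=-30; mL+mR=-25 → advance -1; mR−mL=-35 → turn -1·90°
n=5: pose=(-6,-1,N); sL=8, sR=40/13; mL=20/13, mR=-72/13; mL+mR=-4 → advance -1; mR−mL=-92/13 → turn -1·90°
n=6: pose=(-6,-2,E); sL=100/29, sR=4; mL=2, mR=-108/29; mL+mR=-50/29 → advance -1; mR−mL=-166/29 → turn -1·90°
n=7: pose=(-7,-2,S); sL=200/37, sR=40; mL=20, mR=-840/37; mL+mR=-100/37 → advance -1; mR−mL=-1580/37 → turn -1·90°

0 50 10 5 -30 -7 -1 W
1 8 40/13 20/13 -72/13 -6 -1 N
2 100/29 4 2 -108/29 -6 -2 E
3 200/37 40 20 -840/37 -7 -2 S
4 50 10 5 -30 -7 -1 W
5 8 40/13 20/13 -72/13 -6 -1 N
6 100/29 4 2 -108/29 -6 -2 E
7 200/37 40 20 -840/37 -7 -2 S
final -7 -1 W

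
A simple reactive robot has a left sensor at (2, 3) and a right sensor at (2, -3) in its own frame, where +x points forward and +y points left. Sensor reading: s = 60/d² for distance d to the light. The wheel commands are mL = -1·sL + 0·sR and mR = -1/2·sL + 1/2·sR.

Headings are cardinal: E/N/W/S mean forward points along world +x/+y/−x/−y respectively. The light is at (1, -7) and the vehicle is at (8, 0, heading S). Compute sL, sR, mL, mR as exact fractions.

12/25 60/41 -12/25 504/1025

left sensor world pos  = (11, -2); dL² = 125
right sensor world pos = (5, -2); dR² = 41
sL = 60/125 = 12/25
sR = 60/41 = 60/41
mL = -1·sL + 0·sR = -12/25
mR = -1/2·sL + 1/2·sR = 504/1025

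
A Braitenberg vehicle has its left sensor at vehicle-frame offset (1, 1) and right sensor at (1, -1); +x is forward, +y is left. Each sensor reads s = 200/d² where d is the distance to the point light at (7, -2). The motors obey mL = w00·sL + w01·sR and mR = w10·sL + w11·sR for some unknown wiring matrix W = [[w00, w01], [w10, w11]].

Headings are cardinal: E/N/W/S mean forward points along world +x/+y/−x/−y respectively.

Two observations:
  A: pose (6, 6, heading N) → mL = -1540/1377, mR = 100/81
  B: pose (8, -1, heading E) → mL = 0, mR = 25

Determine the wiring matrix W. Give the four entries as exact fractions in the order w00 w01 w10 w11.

-1 1/2 0 1/2

obs A: pose=(6,6,N) → sL=40/17, sR=200/81, mL=-1540/1377, mR=100/81
obs B: pose=(8,-1,E) → sL=25, sR=50, mL=0, mR=25
sensor matrix S = [[40/17, 200/81], [25, 50]]; det S = 77000/1377
solve [mL_A; mL_B] = S·[w00; w01] and [mR_A; mR_B] = S·[w10; w11]:
  w00 = -1, w01 = 1/2, w10 = 0, w11 = 1/2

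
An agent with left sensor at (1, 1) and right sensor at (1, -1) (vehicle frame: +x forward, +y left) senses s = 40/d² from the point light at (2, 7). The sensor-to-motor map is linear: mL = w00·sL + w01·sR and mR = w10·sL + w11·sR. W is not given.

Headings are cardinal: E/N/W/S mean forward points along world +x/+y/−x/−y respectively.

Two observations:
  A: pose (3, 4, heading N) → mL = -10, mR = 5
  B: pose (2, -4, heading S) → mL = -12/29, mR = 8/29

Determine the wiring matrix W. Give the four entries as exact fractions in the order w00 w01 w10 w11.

-1/2 -1 0 1

obs A: pose=(3,4,N) → sL=10, sR=5, mL=-10, mR=5
obs B: pose=(2,-4,S) → sL=8/29, sR=8/29, mL=-12/29, mR=8/29
sensor matrix S = [[10, 5], [8/29, 8/29]]; det S = 40/29
solve [mL_A; mL_B] = S·[w00; w01] and [mR_A; mR_B] = S·[w10; w11]:
  w00 = -1/2, w01 = -1, w10 = 0, w11 = 1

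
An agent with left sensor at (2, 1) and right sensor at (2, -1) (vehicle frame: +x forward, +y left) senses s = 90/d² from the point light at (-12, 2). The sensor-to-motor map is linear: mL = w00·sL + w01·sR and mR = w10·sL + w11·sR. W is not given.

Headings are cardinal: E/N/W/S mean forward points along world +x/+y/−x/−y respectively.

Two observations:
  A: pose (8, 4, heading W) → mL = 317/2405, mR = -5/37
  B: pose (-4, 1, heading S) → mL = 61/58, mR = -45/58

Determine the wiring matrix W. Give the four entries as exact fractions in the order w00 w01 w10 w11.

obs A: pose=(8,4,W) → sL=18/65, sR=10/37, mL=317/2405, mR=-5/37
obs B: pose=(-4,1,S) → sL=1, sR=45/29, mL=61/58, mR=-45/58
sensor matrix S = [[18/65, 10/37], [1, 45/29]]; det S = 2224/13949
solve [mL_A; mL_B] = S·[w00; w01] and [mR_A; mR_B] = S·[w10; w11]:
  w00 = -1/2, w01 = 1, w10 = 0, w11 = -1/2

-1/2 1 0 -1/2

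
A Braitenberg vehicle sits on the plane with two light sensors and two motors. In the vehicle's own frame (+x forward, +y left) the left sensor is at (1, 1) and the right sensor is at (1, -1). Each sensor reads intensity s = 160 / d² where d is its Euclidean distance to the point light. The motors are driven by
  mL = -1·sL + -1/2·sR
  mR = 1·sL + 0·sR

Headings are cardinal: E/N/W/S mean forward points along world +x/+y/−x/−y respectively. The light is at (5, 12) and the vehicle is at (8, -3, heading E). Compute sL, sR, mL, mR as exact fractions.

40/53 10/17 -945/901 40/53

left sensor world pos  = (9, -2); dL² = 212
right sensor world pos = (9, -4); dR² = 272
sL = 160/212 = 40/53
sR = 160/272 = 10/17
mL = -1·sL + -1/2·sR = -945/901
mR = 1·sL + 0·sR = 40/53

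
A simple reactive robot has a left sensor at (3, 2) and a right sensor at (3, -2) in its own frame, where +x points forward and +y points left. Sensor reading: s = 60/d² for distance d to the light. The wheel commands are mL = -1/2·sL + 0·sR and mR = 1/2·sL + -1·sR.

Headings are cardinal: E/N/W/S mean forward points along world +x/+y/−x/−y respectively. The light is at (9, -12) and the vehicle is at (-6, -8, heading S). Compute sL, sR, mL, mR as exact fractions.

6/17 6/29 -3/17 -15/493

left sensor world pos  = (-4, -11); dL² = 170
right sensor world pos = (-8, -11); dR² = 290
sL = 60/170 = 6/17
sR = 60/290 = 6/29
mL = -1/2·sL + 0·sR = -3/17
mR = 1/2·sL + -1·sR = -15/493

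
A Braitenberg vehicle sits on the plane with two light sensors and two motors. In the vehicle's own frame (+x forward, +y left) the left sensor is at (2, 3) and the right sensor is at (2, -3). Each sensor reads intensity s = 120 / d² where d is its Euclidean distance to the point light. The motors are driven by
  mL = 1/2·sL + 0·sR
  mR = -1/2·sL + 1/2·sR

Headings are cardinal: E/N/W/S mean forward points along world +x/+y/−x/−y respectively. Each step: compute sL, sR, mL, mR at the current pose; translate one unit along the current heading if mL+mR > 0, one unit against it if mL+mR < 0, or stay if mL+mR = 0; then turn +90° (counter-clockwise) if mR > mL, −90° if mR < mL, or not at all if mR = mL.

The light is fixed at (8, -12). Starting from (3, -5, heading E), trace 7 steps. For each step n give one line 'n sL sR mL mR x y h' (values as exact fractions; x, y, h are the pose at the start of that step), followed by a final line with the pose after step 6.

n=0: pose=(3,-5,E); sL=120/109, sR=24/5; mL=60/109, mR=1008/545; mL+mR=12/5 → advance +1; mR−mL=708/545 → turn +1·90°
n=1: pose=(4,-5,N); sL=12/13, sR=60/41; mL=6/13, mR=144/533; mL+mR=30/41 → advance +1; mR−mL=-102/533 → turn -1·90°
n=2: pose=(4,-4,E); sL=24/25, sR=120/29; mL=12/25, mR=1152/725; mL+mR=60/29 → advance +1; mR−mL=804/725 → turn +1·90°
n=3: pose=(5,-4,N); sL=15/17, sR=6/5; mL=15/34, mR=27/170; mL+mR=3/5 → advance +1; mR−mL=-24/85 → turn -1·90°
n=4: pose=(5,-3,E); sL=24/29, sR=120/37; mL=12/29, mR=1296/1073; mL+mR=60/37 → advance +1; mR−mL=852/1073 → turn +1·90°
n=5: pose=(6,-3,N); sL=60/73, sR=60/61; mL=30/73, mR=360/4453; mL+mR=30/61 → advance +1; mR−mL=-1470/4453 → turn -1·90°
n=6: pose=(6,-2,E); sL=120/169, sR=120/49; mL=60/169, mR=7200/8281; mL+mR=60/49 → advance +1; mR−mL=4260/8281 → turn +1·90°

0 120/109 24/5 60/109 1008/545 3 -5 E
1 12/13 60/41 6/13 144/533 4 -5 N
2 24/25 120/29 12/25 1152/725 4 -4 E
3 15/17 6/5 15/34 27/170 5 -4 N
4 24/29 120/37 12/29 1296/1073 5 -3 E
5 60/73 60/61 30/73 360/4453 6 -3 N
6 120/169 120/49 60/169 7200/8281 6 -2 E
final 7 -2 N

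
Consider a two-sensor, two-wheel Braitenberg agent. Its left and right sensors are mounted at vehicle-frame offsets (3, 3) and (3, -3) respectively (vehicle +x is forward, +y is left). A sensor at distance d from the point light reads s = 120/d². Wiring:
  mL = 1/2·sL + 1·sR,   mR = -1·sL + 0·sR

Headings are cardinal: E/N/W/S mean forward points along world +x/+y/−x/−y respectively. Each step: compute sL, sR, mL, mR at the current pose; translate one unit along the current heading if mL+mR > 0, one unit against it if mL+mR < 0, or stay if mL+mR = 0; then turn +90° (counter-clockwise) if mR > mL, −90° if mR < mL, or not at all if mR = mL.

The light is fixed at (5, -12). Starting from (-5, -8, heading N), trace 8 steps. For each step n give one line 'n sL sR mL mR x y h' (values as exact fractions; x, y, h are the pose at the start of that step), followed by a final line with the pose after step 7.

n=0: pose=(-5,-8,N); sL=60/109, sR=60/49; mL=8010/5341, mR=-60/109; mL+mR=5070/5341 → advance +1; mR−mL=-10950/5341 → turn -1·90°
n=1: pose=(-5,-7,E); sL=120/113, sR=120/53; mL=16740/5989, mR=-120/113; mL+mR=10380/5989 → advance +1; mR−mL=-23100/5989 → turn -1·90°
n=2: pose=(-4,-7,S); sL=3, sR=30/37; mL=171/74, mR=-3; mL+mR=-51/74 → advance -1; mR−mL=-393/74 → turn -1·90°
n=3: pose=(-4,-6,W); sL=40/51, sR=8/15; mL=236/255, mR=-40/51; mL+mR=12/85 → advance +1; mR−mL=-436/255 → turn -1·90°
n=4: pose=(-5,-6,N); sL=12/25, sR=12/13; mL=378/325, mR=-12/25; mL+mR=222/325 → advance +1; mR−mL=-534/325 → turn -1·90°
n=5: pose=(-5,-5,E); sL=120/149, sR=24/13; mL=4356/1937, mR=-120/149; mL+mR=2796/1937 → advance +1; mR−mL=-5916/1937 → turn -1·90°
n=6: pose=(-4,-5,S); sL=30/13, sR=3/4; mL=99/52, mR=-30/13; mL+mR=-21/52 → advance -1; mR−mL=-219/52 → turn -1·90°
n=7: pose=(-4,-4,W); sL=120/169, sR=24/53; mL=7236/8957, mR=-120/169; mL+mR=876/8957 → advance +1; mR−mL=-13596/8957 → turn -1·90°

0 60/109 60/49 8010/5341 -60/109 -5 -8 N
1 120/113 120/53 16740/5989 -120/113 -5 -7 E
2 3 30/37 171/74 -3 -4 -7 S
3 40/51 8/15 236/255 -40/51 -4 -6 W
4 12/25 12/13 378/325 -12/25 -5 -6 N
5 120/149 24/13 4356/1937 -120/149 -5 -5 E
6 30/13 3/4 99/52 -30/13 -4 -5 S
7 120/169 24/53 7236/8957 -120/169 -4 -4 W
final -5 -4 N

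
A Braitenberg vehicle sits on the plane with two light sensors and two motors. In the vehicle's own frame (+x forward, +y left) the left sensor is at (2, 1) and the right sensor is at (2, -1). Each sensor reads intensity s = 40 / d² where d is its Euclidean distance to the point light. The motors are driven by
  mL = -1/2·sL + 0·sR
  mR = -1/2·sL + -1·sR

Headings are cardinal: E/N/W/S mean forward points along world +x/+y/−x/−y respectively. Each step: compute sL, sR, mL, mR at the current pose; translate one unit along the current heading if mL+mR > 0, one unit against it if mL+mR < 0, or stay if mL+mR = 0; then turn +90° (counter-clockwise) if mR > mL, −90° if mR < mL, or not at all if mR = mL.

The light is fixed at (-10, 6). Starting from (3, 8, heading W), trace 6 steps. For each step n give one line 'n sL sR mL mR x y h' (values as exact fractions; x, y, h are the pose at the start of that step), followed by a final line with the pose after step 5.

n=0: pose=(3,8,W); sL=20/61, sR=4/13; mL=-10/61, mR=-374/793; mL+mR=-504/793 → advance -1; mR−mL=-4/13 → turn -1·90°
n=1: pose=(4,8,N); sL=8/37, sR=40/241; mL=-4/37, mR=-2444/8917; mL+mR=-3408/8917 → advance -1; mR−mL=-40/241 → turn -1·90°
n=2: pose=(4,7,E); sL=2/13, sR=5/32; mL=-1/13, mR=-97/416; mL+mR=-129/416 → advance -1; mR−mL=-5/32 → turn -1·90°
n=3: pose=(3,7,S); sL=40/197, sR=8/29; mL=-20/197, mR=-2156/5713; mL+mR=-2736/5713 → advance -1; mR−mL=-8/29 → turn -1·90°
n=4: pose=(3,8,W); sL=20/61, sR=4/13; mL=-10/61, mR=-374/793; mL+mR=-504/793 → advance -1; mR−mL=-4/13 → turn -1·90°
n=5: pose=(4,8,N); sL=8/37, sR=40/241; mL=-4/37, mR=-2444/8917; mL+mR=-3408/8917 → advance -1; mR−mL=-40/241 → turn -1·90°

0 20/61 4/13 -10/61 -374/793 3 8 W
1 8/37 40/241 -4/37 -2444/8917 4 8 N
2 2/13 5/32 -1/13 -97/416 4 7 E
3 40/197 8/29 -20/197 -2156/5713 3 7 S
4 20/61 4/13 -10/61 -374/793 3 8 W
5 8/37 40/241 -4/37 -2444/8917 4 8 N
final 4 7 E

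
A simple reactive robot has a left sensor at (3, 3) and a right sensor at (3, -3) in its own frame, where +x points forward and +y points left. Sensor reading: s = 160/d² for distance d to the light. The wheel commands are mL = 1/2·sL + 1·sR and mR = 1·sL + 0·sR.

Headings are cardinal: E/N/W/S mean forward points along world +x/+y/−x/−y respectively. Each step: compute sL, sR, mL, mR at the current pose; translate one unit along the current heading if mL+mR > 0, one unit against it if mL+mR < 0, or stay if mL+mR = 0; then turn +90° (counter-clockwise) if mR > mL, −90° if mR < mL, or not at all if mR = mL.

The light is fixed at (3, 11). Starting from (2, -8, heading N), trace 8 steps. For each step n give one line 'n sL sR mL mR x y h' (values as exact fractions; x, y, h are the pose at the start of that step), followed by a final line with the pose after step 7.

0 10/17 8/13 201/221 10/17 2 -8 N
1 160/229 32/89 14448/20381 160/229 2 -7 E
2 16/45 16/45 8/15 16/45 3 -7 S
3 160/493 32/53 20016/26129 160/493 3 -8 W
4 10/17 8/13 201/221 10/17 2 -8 N
5 160/229 32/89 14448/20381 160/229 2 -7 E
6 16/45 16/45 8/15 16/45 3 -7 S
7 160/493 32/53 20016/26129 160/493 3 -8 W
final 2 -8 N

n=0: pose=(2,-8,N); sL=10/17, sR=8/13; mL=201/221, mR=10/17; mL+mR=331/221 → advance +1; mR−mL=-71/221 → turn -1·90°
n=1: pose=(2,-7,E); sL=160/229, sR=32/89; mL=14448/20381, mR=160/229; mL+mR=28688/20381 → advance +1; mR−mL=-208/20381 → turn -1·90°
n=2: pose=(3,-7,S); sL=16/45, sR=16/45; mL=8/15, mR=16/45; mL+mR=8/9 → advance +1; mR−mL=-8/45 → turn -1·90°
n=3: pose=(3,-8,W); sL=160/493, sR=32/53; mL=20016/26129, mR=160/493; mL+mR=28496/26129 → advance +1; mR−mL=-11536/26129 → turn -1·90°
n=4: pose=(2,-8,N); sL=10/17, sR=8/13; mL=201/221, mR=10/17; mL+mR=331/221 → advance +1; mR−mL=-71/221 → turn -1·90°
n=5: pose=(2,-7,E); sL=160/229, sR=32/89; mL=14448/20381, mR=160/229; mL+mR=28688/20381 → advance +1; mR−mL=-208/20381 → turn -1·90°
n=6: pose=(3,-7,S); sL=16/45, sR=16/45; mL=8/15, mR=16/45; mL+mR=8/9 → advance +1; mR−mL=-8/45 → turn -1·90°
n=7: pose=(3,-8,W); sL=160/493, sR=32/53; mL=20016/26129, mR=160/493; mL+mR=28496/26129 → advance +1; mR−mL=-11536/26129 → turn -1·90°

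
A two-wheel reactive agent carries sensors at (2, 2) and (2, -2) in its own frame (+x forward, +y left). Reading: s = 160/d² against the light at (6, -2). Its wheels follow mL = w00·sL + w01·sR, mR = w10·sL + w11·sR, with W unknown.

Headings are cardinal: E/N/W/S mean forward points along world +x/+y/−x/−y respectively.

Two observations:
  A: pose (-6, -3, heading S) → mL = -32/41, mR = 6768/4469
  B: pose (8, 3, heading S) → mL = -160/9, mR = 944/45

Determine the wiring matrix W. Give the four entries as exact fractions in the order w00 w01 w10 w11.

obs A: pose=(-6,-3,S) → sL=160/109, sR=32/41, mL=-32/41, mR=6768/4469
obs B: pose=(8,3,S) → sL=32/5, sR=160/9, mL=-160/9, mR=944/45
sensor matrix S = [[160/109, 32/41], [32/5, 160/9]]; det S = 4243456/201105
solve [mL_A; mL_B] = S·[w00; w01] and [mR_A; mR_B] = S·[w10; w11]:
  w00 = 0, w01 = -1, w10 = 1/2, w11 = 1

0 -1 1/2 1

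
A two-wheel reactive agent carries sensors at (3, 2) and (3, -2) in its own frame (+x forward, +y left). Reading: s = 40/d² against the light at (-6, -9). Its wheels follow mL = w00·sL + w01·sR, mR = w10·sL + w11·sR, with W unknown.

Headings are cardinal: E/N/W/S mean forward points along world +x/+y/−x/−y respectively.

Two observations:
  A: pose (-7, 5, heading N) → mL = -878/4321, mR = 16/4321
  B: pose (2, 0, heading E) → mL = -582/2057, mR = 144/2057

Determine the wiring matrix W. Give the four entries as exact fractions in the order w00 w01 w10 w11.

-1 -1/2 -1 1

obs A: pose=(-7,5,N) → sL=20/149, sR=4/29, mL=-878/4321, mR=16/4321
obs B: pose=(2,0,E) → sL=20/121, sR=4/17, mL=-582/2057, mR=144/2057
sensor matrix S = [[20/149, 4/29], [20/121, 4/17]]; det S = 78080/8888297
solve [mL_A; mL_B] = S·[w00; w01] and [mR_A; mR_B] = S·[w10; w11]:
  w00 = -1, w01 = -1/2, w10 = -1, w11 = 1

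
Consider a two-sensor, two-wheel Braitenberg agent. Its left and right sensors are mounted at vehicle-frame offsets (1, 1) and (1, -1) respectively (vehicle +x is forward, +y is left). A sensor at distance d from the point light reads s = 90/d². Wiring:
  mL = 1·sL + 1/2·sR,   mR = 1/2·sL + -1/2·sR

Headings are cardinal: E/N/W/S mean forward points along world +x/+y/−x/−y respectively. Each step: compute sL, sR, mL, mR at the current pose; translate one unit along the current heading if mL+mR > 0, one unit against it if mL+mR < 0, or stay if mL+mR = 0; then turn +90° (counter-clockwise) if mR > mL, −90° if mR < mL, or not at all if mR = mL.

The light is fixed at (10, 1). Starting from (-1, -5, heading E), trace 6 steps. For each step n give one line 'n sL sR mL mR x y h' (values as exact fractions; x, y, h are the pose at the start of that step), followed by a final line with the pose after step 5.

n=0: pose=(-1,-5,E); sL=18/25, sR=90/149; mL=3807/3725, mR=216/3725; mL+mR=27/25 → advance +1; mR−mL=-3591/3725 → turn -1·90°
n=1: pose=(0,-5,S); sL=9/13, sR=9/17; mL=423/442, mR=18/221; mL+mR=27/26 → advance +1; mR−mL=-387/442 → turn -1·90°
n=2: pose=(0,-6,W); sL=18/37, sR=90/157; mL=4491/5809, mR=-252/5809; mL+mR=27/37 → advance +1; mR−mL=-4743/5809 → turn -1·90°
n=3: pose=(-1,-6,N); sL=1/2, sR=45/68; mL=113/136, mR=-11/136; mL+mR=3/4 → advance +1; mR−mL=-31/34 → turn -1·90°
n=4: pose=(-1,-5,E); sL=18/25, sR=90/149; mL=3807/3725, mR=216/3725; mL+mR=27/25 → advance +1; mR−mL=-3591/3725 → turn -1·90°
n=5: pose=(0,-5,S); sL=9/13, sR=9/17; mL=423/442, mR=18/221; mL+mR=27/26 → advance +1; mR−mL=-387/442 → turn -1·90°

0 18/25 90/149 3807/3725 216/3725 -1 -5 E
1 9/13 9/17 423/442 18/221 0 -5 S
2 18/37 90/157 4491/5809 -252/5809 0 -6 W
3 1/2 45/68 113/136 -11/136 -1 -6 N
4 18/25 90/149 3807/3725 216/3725 -1 -5 E
5 9/13 9/17 423/442 18/221 0 -5 S
final 0 -6 W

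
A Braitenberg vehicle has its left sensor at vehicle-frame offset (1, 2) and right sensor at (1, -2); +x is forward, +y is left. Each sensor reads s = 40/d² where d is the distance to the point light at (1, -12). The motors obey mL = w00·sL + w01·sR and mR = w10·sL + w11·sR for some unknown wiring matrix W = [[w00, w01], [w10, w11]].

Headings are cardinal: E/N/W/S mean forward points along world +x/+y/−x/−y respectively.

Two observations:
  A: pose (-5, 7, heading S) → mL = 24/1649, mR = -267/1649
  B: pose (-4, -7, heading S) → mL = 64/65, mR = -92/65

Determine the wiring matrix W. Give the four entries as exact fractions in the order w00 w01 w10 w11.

obs A: pose=(-5,7,S) → sL=2/17, sR=10/97, mL=24/1649, mR=-267/1649
obs B: pose=(-4,-7,S) → sL=8/5, sR=8/13, mL=64/65, mR=-92/65
sensor matrix S = [[2/17, 10/97], [8/5, 8/13]]; det S = -1984/21437
solve [mL_A; mL_B] = S·[w00; w01] and [mR_A; mR_B] = S·[w10; w11]:
  w00 = 1, w01 = -1, w10 = -1/2, w11 = -1

1 -1 -1/2 -1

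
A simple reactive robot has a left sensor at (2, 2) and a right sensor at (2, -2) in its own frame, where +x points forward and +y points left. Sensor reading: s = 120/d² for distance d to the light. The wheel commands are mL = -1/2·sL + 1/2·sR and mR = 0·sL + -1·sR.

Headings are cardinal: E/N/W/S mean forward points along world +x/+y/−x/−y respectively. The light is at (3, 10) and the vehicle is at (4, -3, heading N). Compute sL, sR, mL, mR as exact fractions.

left sensor world pos  = (2, -1); dL² = 122
right sensor world pos = (6, -1); dR² = 130
sL = 120/122 = 60/61
sR = 120/130 = 12/13
mL = -1/2·sL + 1/2·sR = -24/793
mR = 0·sL + -1·sR = -12/13

60/61 12/13 -24/793 -12/13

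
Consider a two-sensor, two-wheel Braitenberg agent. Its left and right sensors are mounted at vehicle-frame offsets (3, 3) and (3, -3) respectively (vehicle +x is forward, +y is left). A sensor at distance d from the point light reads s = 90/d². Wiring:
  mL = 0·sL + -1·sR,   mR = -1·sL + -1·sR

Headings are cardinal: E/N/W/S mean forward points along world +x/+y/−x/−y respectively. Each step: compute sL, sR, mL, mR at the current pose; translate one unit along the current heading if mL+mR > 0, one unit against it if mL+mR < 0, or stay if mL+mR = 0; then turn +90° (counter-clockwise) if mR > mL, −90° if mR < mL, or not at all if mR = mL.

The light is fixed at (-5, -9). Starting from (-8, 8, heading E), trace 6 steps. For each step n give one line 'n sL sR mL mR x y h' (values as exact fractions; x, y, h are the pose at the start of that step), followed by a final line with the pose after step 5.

0 9/40 45/98 -45/98 -1341/1960 -8 8 E
1 90/197 18/49 -18/49 -7956/9653 -9 8 S
2 45/137 9/49 -9/49 -3438/6713 -9 9 W
3 10/53 10/49 -10/49 -1020/2597 -8 9 N
4 9/40 45/98 -45/98 -1341/1960 -8 8 E
5 90/197 18/49 -18/49 -7956/9653 -9 8 S
final -9 9 W

n=0: pose=(-8,8,E); sL=9/40, sR=45/98; mL=-45/98, mR=-1341/1960; mL+mR=-2241/1960 → advance -1; mR−mL=-9/40 → turn -1·90°
n=1: pose=(-9,8,S); sL=90/197, sR=18/49; mL=-18/49, mR=-7956/9653; mL+mR=-11502/9653 → advance -1; mR−mL=-90/197 → turn -1·90°
n=2: pose=(-9,9,W); sL=45/137, sR=9/49; mL=-9/49, mR=-3438/6713; mL+mR=-4671/6713 → advance -1; mR−mL=-45/137 → turn -1·90°
n=3: pose=(-8,9,N); sL=10/53, sR=10/49; mL=-10/49, mR=-1020/2597; mL+mR=-1550/2597 → advance -1; mR−mL=-10/53 → turn -1·90°
n=4: pose=(-8,8,E); sL=9/40, sR=45/98; mL=-45/98, mR=-1341/1960; mL+mR=-2241/1960 → advance -1; mR−mL=-9/40 → turn -1·90°
n=5: pose=(-9,8,S); sL=90/197, sR=18/49; mL=-18/49, mR=-7956/9653; mL+mR=-11502/9653 → advance -1; mR−mL=-90/197 → turn -1·90°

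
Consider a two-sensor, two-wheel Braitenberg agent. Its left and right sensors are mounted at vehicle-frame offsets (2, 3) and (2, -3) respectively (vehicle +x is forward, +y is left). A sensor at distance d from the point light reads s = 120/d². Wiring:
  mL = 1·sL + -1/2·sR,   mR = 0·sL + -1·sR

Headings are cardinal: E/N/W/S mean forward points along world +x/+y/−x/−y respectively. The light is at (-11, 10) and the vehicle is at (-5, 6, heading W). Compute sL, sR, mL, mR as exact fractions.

left sensor world pos  = (-7, 3); dL² = 65
right sensor world pos = (-7, 9); dR² = 17
sL = 120/65 = 24/13
sR = 120/17 = 120/17
mL = 1·sL + -1/2·sR = -372/221
mR = 0·sL + -1·sR = -120/17

24/13 120/17 -372/221 -120/17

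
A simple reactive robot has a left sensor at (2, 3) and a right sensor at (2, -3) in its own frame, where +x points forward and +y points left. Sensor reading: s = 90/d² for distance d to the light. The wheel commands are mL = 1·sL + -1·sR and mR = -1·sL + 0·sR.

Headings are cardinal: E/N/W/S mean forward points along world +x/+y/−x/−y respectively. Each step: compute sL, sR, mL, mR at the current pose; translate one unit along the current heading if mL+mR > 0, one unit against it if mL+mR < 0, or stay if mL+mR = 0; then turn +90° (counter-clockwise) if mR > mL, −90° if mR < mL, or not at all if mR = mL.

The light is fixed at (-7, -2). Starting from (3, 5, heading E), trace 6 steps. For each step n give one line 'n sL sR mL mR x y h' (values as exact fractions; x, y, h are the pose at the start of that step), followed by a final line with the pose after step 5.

0 45/122 9/16 -189/976 -45/122 3 5 E
1 90/169 90/61 -9720/10309 -90/169 2 5 S
2 45/121 45/73 -2160/8833 -45/121 2 6 E
3 90/157 90/61 -8640/9577 -90/157 1 6 S
4 45/122 45/68 -1215/4148 -45/122 1 7 E
5 90/149 18/13 -1512/1937 -90/149 0 7 S
final 0 8 E

n=0: pose=(3,5,E); sL=45/122, sR=9/16; mL=-189/976, mR=-45/122; mL+mR=-9/16 → advance -1; mR−mL=-171/976 → turn -1·90°
n=1: pose=(2,5,S); sL=90/169, sR=90/61; mL=-9720/10309, mR=-90/169; mL+mR=-90/61 → advance -1; mR−mL=4230/10309 → turn +1·90°
n=2: pose=(2,6,E); sL=45/121, sR=45/73; mL=-2160/8833, mR=-45/121; mL+mR=-45/73 → advance -1; mR−mL=-1125/8833 → turn -1·90°
n=3: pose=(1,6,S); sL=90/157, sR=90/61; mL=-8640/9577, mR=-90/157; mL+mR=-90/61 → advance -1; mR−mL=3150/9577 → turn +1·90°
n=4: pose=(1,7,E); sL=45/122, sR=45/68; mL=-1215/4148, mR=-45/122; mL+mR=-45/68 → advance -1; mR−mL=-315/4148 → turn -1·90°
n=5: pose=(0,7,S); sL=90/149, sR=18/13; mL=-1512/1937, mR=-90/149; mL+mR=-18/13 → advance -1; mR−mL=342/1937 → turn +1·90°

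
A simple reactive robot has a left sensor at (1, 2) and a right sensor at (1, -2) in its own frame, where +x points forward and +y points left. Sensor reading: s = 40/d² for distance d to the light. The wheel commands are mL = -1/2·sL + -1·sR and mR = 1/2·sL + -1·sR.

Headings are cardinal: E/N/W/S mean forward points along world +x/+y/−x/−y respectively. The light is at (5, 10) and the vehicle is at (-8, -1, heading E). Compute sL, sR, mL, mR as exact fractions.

8/45 40/313 -3052/14085 -548/14085

left sensor world pos  = (-7, 1); dL² = 225
right sensor world pos = (-7, -3); dR² = 313
sL = 40/225 = 8/45
sR = 40/313 = 40/313
mL = -1/2·sL + -1·sR = -3052/14085
mR = 1/2·sL + -1·sR = -548/14085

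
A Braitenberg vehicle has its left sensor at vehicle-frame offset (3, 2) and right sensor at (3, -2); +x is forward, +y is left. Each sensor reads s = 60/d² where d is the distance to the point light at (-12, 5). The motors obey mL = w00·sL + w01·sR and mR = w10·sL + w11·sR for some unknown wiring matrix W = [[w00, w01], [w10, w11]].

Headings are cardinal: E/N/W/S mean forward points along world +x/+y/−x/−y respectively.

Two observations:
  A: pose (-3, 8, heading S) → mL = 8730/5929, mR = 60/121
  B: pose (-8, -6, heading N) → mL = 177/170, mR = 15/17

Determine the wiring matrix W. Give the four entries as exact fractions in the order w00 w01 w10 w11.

obs A: pose=(-3,8,S) → sL=60/121, sR=60/49, mL=8730/5929, mR=60/121
obs B: pose=(-8,-6,N) → sL=15/17, sR=3/5, mL=177/170, mR=15/17
sensor matrix S = [[60/121, 60/49], [15/17, 3/5]]; det S = -78912/100793
solve [mL_A; mL_B] = S·[w00; w01] and [mR_A; mR_B] = S·[w10; w11]:
  w00 = 1/2, w01 = 1, w10 = 1, w11 = 0

1/2 1 1 0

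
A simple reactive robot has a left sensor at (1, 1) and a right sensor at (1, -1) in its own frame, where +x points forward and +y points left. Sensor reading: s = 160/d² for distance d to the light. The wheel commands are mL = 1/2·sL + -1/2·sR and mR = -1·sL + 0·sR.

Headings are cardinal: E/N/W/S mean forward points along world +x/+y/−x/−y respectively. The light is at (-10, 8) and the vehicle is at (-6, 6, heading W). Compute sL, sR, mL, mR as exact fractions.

80/9 16 -32/9 -80/9

left sensor world pos  = (-7, 5); dL² = 18
right sensor world pos = (-7, 7); dR² = 10
sL = 160/18 = 80/9
sR = 160/10 = 16
mL = 1/2·sL + -1/2·sR = -32/9
mR = -1·sL + 0·sR = -80/9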